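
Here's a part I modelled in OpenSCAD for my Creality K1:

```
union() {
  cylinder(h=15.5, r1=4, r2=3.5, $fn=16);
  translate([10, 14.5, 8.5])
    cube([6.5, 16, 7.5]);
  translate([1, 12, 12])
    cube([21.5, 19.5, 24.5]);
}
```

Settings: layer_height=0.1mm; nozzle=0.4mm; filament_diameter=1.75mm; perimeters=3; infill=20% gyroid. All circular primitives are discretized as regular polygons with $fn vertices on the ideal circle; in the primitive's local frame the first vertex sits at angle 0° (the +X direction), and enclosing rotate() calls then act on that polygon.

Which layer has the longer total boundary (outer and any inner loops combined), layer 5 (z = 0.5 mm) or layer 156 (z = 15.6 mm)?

Layer 5 (z = 0.5): the cone: at t=0.032 of its height the radius interpolates to r₁+(r₂−r₁)t = 3.984, giving a regular 16-gon of that circumradius (perimeter = 2·16·3.984·sin(180°/16) = 24.87 mm); the cube at (10, 14.5) is absent (z outside [8.5, 16]); the cube at (1, 12) is absent (z outside [12, 36.5]); Merging all regions: only the cone is present, so the union is just that shape — boundary = 24.87 mm. So its perimeter = 24.87 mm. Layer 156 (z = 15.6): the cone does not reach this height (z outside [0, 15.5]); the cube at (10, 14.5) is present — its section is the full 6.5×16 rectangle (perimeter 45.00 mm); the cube at (1, 12) (footprint 21.5×19.5) is included at this height (perimeter 82.00 mm); Combining (union): the 6.5×16 cube at (10, 14.5) lies entirely inside the 21.5×19.5 cube at (1, 12), so the union is just the 21.5×19.5 cube at (1, 12) — boundary = 82.00 mm. So its perimeter = 82.00 mm. Layer 156 is larger (82.00 vs 24.87 mm).

layer 156 (z = 15.6 mm)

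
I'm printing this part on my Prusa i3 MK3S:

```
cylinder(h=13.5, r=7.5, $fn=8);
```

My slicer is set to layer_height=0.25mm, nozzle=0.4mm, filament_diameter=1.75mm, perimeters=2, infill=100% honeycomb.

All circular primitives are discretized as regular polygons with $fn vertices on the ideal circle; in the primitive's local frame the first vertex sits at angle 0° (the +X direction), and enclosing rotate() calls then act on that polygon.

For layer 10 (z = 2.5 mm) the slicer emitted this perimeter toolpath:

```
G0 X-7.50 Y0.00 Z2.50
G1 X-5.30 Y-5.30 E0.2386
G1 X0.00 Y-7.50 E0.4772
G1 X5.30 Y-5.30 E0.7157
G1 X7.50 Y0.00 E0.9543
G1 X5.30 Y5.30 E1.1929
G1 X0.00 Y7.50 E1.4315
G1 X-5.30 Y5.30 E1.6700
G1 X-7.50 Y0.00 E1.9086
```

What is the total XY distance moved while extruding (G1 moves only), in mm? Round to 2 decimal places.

Sum the Euclidean lengths of each G1 segment: total = 45.91 mm.

45.91 mm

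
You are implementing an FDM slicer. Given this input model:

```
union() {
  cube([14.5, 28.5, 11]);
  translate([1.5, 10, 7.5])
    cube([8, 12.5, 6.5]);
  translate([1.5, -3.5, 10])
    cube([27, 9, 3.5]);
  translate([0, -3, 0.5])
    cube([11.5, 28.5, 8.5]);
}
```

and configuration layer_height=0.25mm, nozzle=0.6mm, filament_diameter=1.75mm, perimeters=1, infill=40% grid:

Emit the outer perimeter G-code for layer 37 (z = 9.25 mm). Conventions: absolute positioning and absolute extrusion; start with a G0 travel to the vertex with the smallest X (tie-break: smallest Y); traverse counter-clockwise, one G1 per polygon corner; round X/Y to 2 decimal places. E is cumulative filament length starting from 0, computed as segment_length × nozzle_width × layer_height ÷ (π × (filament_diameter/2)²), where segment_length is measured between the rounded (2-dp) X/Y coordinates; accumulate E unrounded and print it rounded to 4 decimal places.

G0 X0.00 Y0.00 Z9.25
G1 X14.50 Y0.00 E0.9043
G1 X14.50 Y28.50 E2.6816
G1 X0.00 Y28.50 E3.5859
G1 X0.00 Y0.00 E5.3632

At z = 9.25 mm: the cube (footprint 14.5×28.5) is included at this height; the cube at (1.5, 10) (footprint 8×12.5) is included at this height; the cube at (1.5, -3.5) is not intersected at this z (z outside [10, 13.5]); the cube at (0, -3) does not reach this height (z outside [0.5, 9]); Merging all regions: the 8×12.5 cube at (1.5, 10) lies entirely inside the 14.5×28.5 cube, so the union is just the 14.5×28.5 cube — 1 connected region. The outline is a single polygon with 4 vertices. Extrusion per mm of travel: 0.6 × 0.25 / (π × 0.875²) = 0.062363. Accumulating E over each segment gives final E = 5.3632.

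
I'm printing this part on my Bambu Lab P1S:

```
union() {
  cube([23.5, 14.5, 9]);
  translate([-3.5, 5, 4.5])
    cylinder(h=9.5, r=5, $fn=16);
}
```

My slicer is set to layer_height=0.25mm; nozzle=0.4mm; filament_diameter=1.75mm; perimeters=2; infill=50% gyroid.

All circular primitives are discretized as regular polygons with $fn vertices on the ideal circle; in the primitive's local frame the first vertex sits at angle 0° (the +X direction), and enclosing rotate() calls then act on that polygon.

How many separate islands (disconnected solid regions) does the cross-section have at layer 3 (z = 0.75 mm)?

At z = 0.75 mm: the 23.5×14.5 cube contributes its full rectangle; the cylinder at (-3.5, 5) does not reach this height (z outside [4.5, 14]); Merging all regions: only the 23.5×14.5 cube is present, so the union is just that shape — 1 connected region. Overall, the cross-section is a single solid region. Island count = 1.

1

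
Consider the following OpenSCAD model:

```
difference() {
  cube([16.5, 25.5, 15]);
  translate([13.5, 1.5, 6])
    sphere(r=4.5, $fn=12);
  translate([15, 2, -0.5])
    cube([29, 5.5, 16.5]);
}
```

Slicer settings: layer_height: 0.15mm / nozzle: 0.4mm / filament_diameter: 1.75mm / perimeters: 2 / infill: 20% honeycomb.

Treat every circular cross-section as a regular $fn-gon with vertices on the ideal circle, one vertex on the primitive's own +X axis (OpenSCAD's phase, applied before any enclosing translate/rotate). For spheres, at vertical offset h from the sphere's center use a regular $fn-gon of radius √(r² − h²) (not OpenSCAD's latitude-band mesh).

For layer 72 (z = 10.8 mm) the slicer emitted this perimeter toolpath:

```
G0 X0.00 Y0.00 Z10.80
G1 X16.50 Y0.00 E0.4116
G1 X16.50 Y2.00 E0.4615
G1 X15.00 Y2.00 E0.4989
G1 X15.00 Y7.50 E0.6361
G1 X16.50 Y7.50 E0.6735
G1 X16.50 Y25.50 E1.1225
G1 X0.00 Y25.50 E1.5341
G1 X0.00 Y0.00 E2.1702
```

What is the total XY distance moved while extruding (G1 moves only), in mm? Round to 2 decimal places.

Sum the Euclidean lengths of each G1 segment: total = 87.00 mm.

87.00 mm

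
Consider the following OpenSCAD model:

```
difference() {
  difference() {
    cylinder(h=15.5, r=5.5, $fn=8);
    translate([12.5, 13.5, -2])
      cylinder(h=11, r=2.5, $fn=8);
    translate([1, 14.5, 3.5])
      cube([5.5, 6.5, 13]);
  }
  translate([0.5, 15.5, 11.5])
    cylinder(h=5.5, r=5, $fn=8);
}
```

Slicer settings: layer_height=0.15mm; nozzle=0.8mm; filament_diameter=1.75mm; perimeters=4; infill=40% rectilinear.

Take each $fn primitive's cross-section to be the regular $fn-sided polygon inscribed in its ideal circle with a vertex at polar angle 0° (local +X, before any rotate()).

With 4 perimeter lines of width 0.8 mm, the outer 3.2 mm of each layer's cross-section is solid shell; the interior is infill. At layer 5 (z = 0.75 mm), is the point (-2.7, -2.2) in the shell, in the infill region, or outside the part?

At z = 0.75 mm: the r=5.5 cylinder contributes a regular 8-gon of circumradius 5.5; the r=2.5 cylinder at (12.5, 13.5) gives a regular 8-gon of circumradius 2.5 (constant along its height); the cube at (1, 14.5) is absent (z outside [3.5, 16.5]); After the difference (first − rest): starting from the r=5.5 cylinder, the r=2.5 cylinder at (12.5, 13.5) misses the remaining region (no effect) — 1 connected region; the cylinder at (0.5, 15.5) does not reach this height (z outside [11.5, 17]); After the difference (first − rest): none of the subtracted shapes is present at this height, so that combined region is unchanged — 1 connected region. Overall, the cross-section is a single solid region. The nearest boundary edge runs (-3.89, -3.89)→(-5.50, 0.00); distance from the point to it = 1.74 mm. The point is inside the cross-section, 1.74 mm from the nearest boundary — within the 3.2 mm shell band (4 × 0.8).

shell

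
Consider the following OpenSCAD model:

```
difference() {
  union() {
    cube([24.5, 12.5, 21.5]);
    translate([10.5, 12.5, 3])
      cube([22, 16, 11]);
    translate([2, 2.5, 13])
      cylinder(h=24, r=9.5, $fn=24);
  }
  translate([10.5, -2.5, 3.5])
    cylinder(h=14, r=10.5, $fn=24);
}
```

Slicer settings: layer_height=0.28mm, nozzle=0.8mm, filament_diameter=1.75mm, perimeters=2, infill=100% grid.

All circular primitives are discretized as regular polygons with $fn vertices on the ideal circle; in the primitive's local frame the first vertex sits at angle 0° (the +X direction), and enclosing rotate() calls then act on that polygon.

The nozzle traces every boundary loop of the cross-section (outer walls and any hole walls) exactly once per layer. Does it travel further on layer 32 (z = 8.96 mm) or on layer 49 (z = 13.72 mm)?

Layer 32 (z = 8.96): the cube is present — its section is the full 24.5×12.5 rectangle (perimeter 74.00 mm); the cube at (10.5, 12.5) is present — its section is the full 22×16 rectangle (perimeter 76.00 mm); the cylinder at (2, 2.5) is absent (z outside [13, 37]); Taking the union: the 2 present regions share edge segments without overlapping in area, so areas simply add but the touching pieces fuse into one outline (the shared edge portions become interior and drop out of the boundary) — boundary = 122.00 mm; the r=10.5 cylinder at (10.5, -2.5) contributes a regular 24-gon of circumradius 10.5 (perimeter = 2·24·10.500·sin(180°/24) = 65.79 mm); After the difference (first − rest): starting from the result so far, the r=10.5 cylinder at (10.5, -2.5) partially overlaps it — only the 119.53 mm² overlap (of its 342.42 mm²) is removed, clipping the outline — boundary = 129.51 mm. So its perimeter = 129.51 mm. Layer 49 (z = 13.72): the cube is present — its section is the full 24.5×12.5 rectangle (perimeter 74.00 mm); the cube at (10.5, 12.5) is present — its section is the full 22×16 rectangle (perimeter 76.00 mm); the cylinder at (2, 2.5): section is a regular 24-gon, circumradius r=9.5 (perimeter = 2·24·9.500·sin(180°/24) = 59.52 mm); Merging all regions: the regions partially overlap (shared area 117.15 mm²), so the edge portions inside another operand are dropped and the merged outline is re-measured after clipping — boundary = 139.20 mm; the cylinder at (10.5, -2.5): section is a regular 24-gon, circumradius r=10.5 (perimeter = 2·24·10.500·sin(180°/24) = 65.79 mm); Taking the first minus the rest: starting from the result so far, the r=10.5 cylinder at (10.5, -2.5) partially overlaps it — only the 178.02 mm² overlap (of its 342.42 mm²) is removed, clipping the outline — boundary = 151.28 mm. So its perimeter = 151.28 mm. Layer 49 is larger (151.28 vs 129.51 mm).

layer 49 (z = 13.72 mm)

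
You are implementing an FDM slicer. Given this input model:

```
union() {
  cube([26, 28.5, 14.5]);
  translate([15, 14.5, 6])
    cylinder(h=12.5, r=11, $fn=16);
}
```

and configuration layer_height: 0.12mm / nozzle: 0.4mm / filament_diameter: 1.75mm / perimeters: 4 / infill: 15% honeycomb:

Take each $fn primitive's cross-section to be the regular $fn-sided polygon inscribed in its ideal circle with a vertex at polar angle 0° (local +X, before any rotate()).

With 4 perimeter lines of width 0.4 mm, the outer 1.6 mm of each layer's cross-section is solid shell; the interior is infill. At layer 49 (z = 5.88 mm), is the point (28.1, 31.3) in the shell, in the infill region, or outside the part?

At z = 5.88 mm: the cube (footprint 26×28.5) is included at this height; the cylinder at (15, 14.5) is absent (z outside [6, 18.5]); Merging all regions: only the 26×28.5 cube is present, so the union is just that shape — 1 connected region. Overall, the cross-section is a single solid region. The nearest boundary edge runs (26.00, 0.00)→(26.00, 28.50); distance from the point to it = 3.50 mm. The point is not inside any of the regions above, so it lies outside the cross-section (3.50 mm from the nearest boundary).

outside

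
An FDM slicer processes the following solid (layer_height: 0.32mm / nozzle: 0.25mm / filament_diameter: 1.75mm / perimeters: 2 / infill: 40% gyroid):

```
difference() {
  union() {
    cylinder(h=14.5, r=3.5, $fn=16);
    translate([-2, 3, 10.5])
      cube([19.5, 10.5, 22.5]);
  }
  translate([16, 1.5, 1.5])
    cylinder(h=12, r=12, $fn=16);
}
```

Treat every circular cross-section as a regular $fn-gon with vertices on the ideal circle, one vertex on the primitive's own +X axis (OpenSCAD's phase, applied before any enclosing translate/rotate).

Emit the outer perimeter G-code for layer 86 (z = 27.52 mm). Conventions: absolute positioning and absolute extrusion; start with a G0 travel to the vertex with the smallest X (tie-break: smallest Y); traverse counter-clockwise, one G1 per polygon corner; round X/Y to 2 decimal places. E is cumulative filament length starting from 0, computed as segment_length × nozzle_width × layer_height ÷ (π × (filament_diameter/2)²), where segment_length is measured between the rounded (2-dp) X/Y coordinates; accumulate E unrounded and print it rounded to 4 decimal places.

G0 X-2.00 Y3.00 Z27.52
G1 X17.50 Y3.00 E0.6486
G1 X17.50 Y13.50 E0.9978
G1 X-2.00 Y13.50 E1.6464
G1 X-2.00 Y3.00 E1.9956

At z = 27.52 mm: the cylinder is absent (z outside [0, 14.5]); the cube at (-2, 3) is present — its section is the full 19.5×10.5 rectangle; Taking the union: only the 19.5×10.5 cube at (-2, 3) is present, so the union is just that shape — 1 connected region; the cylinder at (16, 1.5) is absent (z outside [1.5, 13.5]); Subtracting the remaining from the first: none of the subtracted shapes is present at this height, so that combined region is unchanged — 1 connected region. The outline is a single polygon with 4 vertices. Extrusion per mm of travel: 0.25 × 0.32 / (π × 0.875²) = 0.033260. Accumulating E over each segment gives final E = 1.9956.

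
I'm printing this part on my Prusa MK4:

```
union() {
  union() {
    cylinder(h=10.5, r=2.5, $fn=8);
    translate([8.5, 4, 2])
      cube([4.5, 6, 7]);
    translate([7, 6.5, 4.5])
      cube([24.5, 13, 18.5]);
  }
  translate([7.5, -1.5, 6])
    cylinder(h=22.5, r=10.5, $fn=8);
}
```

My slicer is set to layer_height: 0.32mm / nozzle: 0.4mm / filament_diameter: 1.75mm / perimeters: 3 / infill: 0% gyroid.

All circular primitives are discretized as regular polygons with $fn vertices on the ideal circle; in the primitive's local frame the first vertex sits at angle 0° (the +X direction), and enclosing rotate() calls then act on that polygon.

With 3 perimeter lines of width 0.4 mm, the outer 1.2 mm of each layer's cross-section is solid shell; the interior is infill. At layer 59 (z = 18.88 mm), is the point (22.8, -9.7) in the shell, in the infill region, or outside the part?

At z = 18.88 mm: the cylinder is not intersected at this z (z outside [0, 10.5]); the cube at (8.5, 4) is not intersected at this z (z outside [2, 9]); the cube at (7, 6.5) is present — its section is the full 24.5×13 rectangle; Taking the union: only the 24.5×13 cube at (7, 6.5) is present, so the union is just that shape — 1 connected region; the r=10.5 cylinder at (7.5, -1.5) gives a regular 8-gon of circumradius 10.5 (constant along its height); Combining (union): the regions partially overlap (shared area 8.74 mm²), so overlapping operands fuse into one piece — 1 connected region. Overall, the cross-section is a single solid region. The nearest boundary edge runs (18.00, -1.50)→(14.92, -8.92); distance from the point to it = 7.57 mm. The point is not inside any of the regions above, so it lies outside the cross-section (7.57 mm from the nearest boundary).

outside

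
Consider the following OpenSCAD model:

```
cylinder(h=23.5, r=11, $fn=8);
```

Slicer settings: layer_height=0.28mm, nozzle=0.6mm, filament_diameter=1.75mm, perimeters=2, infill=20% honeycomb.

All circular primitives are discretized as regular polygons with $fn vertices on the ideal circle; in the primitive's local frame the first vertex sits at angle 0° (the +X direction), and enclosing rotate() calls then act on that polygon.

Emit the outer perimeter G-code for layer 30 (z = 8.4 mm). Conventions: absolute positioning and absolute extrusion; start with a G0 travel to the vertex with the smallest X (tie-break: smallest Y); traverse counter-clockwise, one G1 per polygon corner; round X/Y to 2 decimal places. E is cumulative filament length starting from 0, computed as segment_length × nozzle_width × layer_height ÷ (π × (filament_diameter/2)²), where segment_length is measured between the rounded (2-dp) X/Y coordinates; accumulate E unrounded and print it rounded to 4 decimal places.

G0 X-11.00 Y0.00 Z8.40
G1 X-7.78 Y-7.78 E0.5881
G1 X0.00 Y-11.00 E1.1762
G1 X7.78 Y-7.78 E1.7643
G1 X11.00 Y0.00 E2.3524
G1 X7.78 Y7.78 E2.9405
G1 X0.00 Y11.00 E3.5286
G1 X-7.78 Y7.78 E4.1168
G1 X-11.00 Y0.00 E4.7049

At z = 8.4 mm: the cylinder: section is a regular 8-gon, circumradius r=11. The outline is a single polygon with 8 vertices. Extrusion per mm of travel: 0.6 × 0.28 / (π × 0.875²) = 0.069846. Accumulating E over each segment gives final E = 4.7049.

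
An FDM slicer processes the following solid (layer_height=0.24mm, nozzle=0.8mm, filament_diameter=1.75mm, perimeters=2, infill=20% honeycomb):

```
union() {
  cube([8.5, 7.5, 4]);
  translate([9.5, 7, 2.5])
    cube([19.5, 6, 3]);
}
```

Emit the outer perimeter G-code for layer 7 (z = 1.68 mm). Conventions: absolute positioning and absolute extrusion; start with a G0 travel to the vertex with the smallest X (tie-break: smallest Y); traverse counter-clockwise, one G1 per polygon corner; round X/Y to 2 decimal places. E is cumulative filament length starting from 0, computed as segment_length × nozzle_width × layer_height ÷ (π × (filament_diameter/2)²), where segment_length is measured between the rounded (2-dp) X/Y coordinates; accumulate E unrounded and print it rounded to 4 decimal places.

At z = 1.68 mm: the 8.5×7.5 cube contributes its full rectangle; the cube at (9.5, 7) is not intersected at this z (z outside [2.5, 5.5]); Taking the union: only the 8.5×7.5 cube is present, so the union is just that shape — 1 connected region. The outline is a single polygon with 4 vertices. Extrusion per mm of travel: 0.8 × 0.24 / (π × 0.875²) = 0.079824. Accumulating E over each segment gives final E = 2.5544.

G0 X0.00 Y0.00 Z1.68
G1 X8.50 Y0.00 E0.6785
G1 X8.50 Y7.50 E1.2772
G1 X0.00 Y7.50 E1.9557
G1 X0.00 Y0.00 E2.5544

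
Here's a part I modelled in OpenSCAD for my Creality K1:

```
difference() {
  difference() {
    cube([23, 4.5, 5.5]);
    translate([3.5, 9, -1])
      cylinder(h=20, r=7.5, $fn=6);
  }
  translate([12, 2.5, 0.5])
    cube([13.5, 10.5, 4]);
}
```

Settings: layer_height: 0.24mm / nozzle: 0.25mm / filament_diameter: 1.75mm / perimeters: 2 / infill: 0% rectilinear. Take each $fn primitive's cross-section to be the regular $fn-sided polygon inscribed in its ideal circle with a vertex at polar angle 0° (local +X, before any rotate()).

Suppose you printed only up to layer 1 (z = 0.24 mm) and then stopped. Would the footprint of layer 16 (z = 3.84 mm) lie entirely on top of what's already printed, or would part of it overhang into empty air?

entirely on top

Compare the two slices. At z = 0.24: the 23×4.5 cube contributes its full rectangle (area 103.50 mm²); the r=7.5 cylinder at (3.5, 9) gives a regular 6-gon of circumradius 7.5 (constant along its height) (area = (6/2)·7.500²·sin(360°/6) = 146.14 mm²); After the difference (first − rest): starting from the 23×4.5 cube (103.50 mm²), the r=7.5 cylinder at (3.5, 9) partially overlaps it — only the 15.61 mm² overlap (of its 146.14 mm²) is removed, clipping the outline — area = 87.89 mm²; the cube at (12, 2.5) does not reach this height (z outside [0.5, 4.5]); Taking the first minus the rest: none of the subtracted shapes is present at this height, so that combined region is unchanged — area = 87.89 mm². At z = 3.84: the cube (footprint 23×4.5) is included at this height (area 103.50 mm²); the r=7.5 cylinder at (3.5, 9) contributes a regular 6-gon of circumradius 7.5 (area = (6/2)·7.500²·sin(360°/6) = 146.14 mm²); Taking the first minus the rest: starting from the 23×4.5 cube (103.50 mm²), the r=7.5 cylinder at (3.5, 9) partially overlaps it — only the 15.61 mm² overlap (of its 146.14 mm²) is removed, clipping the outline — area = 87.89 mm²; the cube at (12, 2.5) is present — its section is the full 13.5×10.5 rectangle (area 141.75 mm²); After the difference (first − rest): starting from the result so far (87.89 mm²), the 13.5×10.5 cube at (12, 2.5) partially overlaps it — only the 22.00 mm² overlap (of its 141.75 mm²) is removed, clipping the outline — area = 65.89 mm². Checking containment: the cross-section at z = 3.84 is a subset of the cross-section at z = 0.24.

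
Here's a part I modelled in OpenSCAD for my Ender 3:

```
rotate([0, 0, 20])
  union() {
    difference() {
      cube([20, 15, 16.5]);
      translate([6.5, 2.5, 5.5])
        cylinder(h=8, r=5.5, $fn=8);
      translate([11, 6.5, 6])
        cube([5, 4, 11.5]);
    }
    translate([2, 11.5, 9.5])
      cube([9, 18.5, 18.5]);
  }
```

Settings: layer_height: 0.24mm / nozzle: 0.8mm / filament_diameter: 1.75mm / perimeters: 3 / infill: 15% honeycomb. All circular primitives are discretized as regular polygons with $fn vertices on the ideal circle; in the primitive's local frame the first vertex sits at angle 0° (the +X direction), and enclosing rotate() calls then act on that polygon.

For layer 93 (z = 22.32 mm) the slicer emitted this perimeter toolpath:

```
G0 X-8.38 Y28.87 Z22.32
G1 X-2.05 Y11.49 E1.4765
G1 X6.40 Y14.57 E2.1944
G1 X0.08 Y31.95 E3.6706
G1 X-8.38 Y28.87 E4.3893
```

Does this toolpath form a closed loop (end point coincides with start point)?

yes

Start point (G0): (-8.38, 28.87). End point (last G1): the path returns to the start — closed.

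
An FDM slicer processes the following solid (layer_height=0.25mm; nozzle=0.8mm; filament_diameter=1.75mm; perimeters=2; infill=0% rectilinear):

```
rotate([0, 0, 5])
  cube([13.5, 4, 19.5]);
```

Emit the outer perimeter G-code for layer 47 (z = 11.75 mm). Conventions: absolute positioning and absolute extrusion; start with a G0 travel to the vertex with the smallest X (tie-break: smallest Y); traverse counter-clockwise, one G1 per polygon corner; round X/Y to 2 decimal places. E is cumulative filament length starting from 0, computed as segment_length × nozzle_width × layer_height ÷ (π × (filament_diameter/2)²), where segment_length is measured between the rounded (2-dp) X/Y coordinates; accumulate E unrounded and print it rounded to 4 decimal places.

G0 X-0.35 Y3.98 Z11.75
G1 X0.00 Y0.00 E0.3322
G1 X13.45 Y1.18 E1.4549
G1 X13.10 Y5.16 E1.7871
G1 X-0.35 Y3.98 E2.9098

At z = 11.75 mm: the 13.5×4 cube contributes its full rectangle; (whole slice rotated 5° about Z — lengths, areas and connectivity unchanged). The outline is a single polygon with 4 vertices. Extrusion per mm of travel: 0.8 × 0.25 / (π × 0.875²) = 0.083150. Accumulating E over each segment gives final E = 2.9098.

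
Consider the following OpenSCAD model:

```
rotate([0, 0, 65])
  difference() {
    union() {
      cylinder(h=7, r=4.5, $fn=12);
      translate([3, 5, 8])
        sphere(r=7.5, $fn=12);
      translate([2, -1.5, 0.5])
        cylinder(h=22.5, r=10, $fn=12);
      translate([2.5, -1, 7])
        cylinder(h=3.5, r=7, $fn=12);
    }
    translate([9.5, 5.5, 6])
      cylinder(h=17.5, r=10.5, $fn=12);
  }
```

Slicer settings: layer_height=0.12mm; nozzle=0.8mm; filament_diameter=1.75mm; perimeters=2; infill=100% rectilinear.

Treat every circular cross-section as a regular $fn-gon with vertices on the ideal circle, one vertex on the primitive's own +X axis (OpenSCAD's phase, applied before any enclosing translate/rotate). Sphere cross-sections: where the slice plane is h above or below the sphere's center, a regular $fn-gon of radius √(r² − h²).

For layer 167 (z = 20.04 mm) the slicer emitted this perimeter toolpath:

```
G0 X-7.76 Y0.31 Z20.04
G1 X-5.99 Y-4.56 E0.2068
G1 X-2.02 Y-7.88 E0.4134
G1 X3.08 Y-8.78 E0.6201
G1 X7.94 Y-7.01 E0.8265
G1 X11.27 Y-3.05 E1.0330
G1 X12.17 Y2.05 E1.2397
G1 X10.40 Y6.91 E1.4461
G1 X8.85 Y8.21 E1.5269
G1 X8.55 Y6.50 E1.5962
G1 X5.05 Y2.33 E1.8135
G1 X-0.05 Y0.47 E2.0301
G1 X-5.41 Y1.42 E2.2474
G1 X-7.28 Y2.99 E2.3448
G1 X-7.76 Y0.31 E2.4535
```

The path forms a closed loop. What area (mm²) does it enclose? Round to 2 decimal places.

180.93 mm²

Apply the shoelace formula to the sequence of (X, Y) vertices; enclosed area = 180.93 mm².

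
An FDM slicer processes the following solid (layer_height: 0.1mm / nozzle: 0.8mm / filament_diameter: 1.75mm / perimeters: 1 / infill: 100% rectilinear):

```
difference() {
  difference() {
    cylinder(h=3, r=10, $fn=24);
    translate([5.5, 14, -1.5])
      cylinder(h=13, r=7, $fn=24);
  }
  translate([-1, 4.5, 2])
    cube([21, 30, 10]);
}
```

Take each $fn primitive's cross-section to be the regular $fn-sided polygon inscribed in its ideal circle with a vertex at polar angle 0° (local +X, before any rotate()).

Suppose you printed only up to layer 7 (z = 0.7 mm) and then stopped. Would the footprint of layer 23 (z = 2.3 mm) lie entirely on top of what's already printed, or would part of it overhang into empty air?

entirely on top

Compare the two slices. At z = 0.7: the cylinder: section is a regular 24-gon, circumradius r=10 (area = (24/2)·10.000²·sin(360°/24) = 310.58 mm²); the r=7 cylinder at (5.5, 14) contributes a regular 24-gon of circumradius 7 (area = (24/2)·7.000²·sin(360°/24) = 152.19 mm²); After the difference (first − rest): starting from the r=10 cylinder (310.58 mm²), the r=7 cylinder at (5.5, 14) partially overlaps it — only the 9.49 mm² overlap (of its 152.19 mm²) is removed, clipping the outline — area = 301.09 mm²; the cube at (-1, 4.5) is not intersected at this z (z outside [2, 12]); Subtracting the remaining from the first: none of the subtracted shapes is present at this height, so that combined region is unchanged — area = 301.09 mm². At z = 2.3: the r=10 cylinder gives a regular 24-gon of circumradius 10 (constant along its height) (area = (24/2)·10.000²·sin(360°/24) = 310.58 mm²); the cylinder at (5.5, 14): section is a regular 24-gon, circumradius r=7 (area = (24/2)·7.000²·sin(360°/24) = 152.19 mm²); Taking the first minus the rest: starting from the r=10 cylinder (310.58 mm²), the r=7 cylinder at (5.5, 14) partially overlaps it — only the 9.49 mm² overlap (of its 152.19 mm²) is removed, clipping the outline — area = 301.09 mm²; the cube at (-1, 4.5) is present — its section is the full 21×30 rectangle (area 630.00 mm²); Subtracting the remaining from the first: starting from that combined region (301.09 mm²), the 21×30 cube at (-1, 4.5) partially overlaps it — only the 30.44 mm² overlap (of its 630.00 mm²) is removed, clipping the outline — area = 270.65 mm². Checking containment: the cross-section at z = 2.3 is a subset of the cross-section at z = 0.7.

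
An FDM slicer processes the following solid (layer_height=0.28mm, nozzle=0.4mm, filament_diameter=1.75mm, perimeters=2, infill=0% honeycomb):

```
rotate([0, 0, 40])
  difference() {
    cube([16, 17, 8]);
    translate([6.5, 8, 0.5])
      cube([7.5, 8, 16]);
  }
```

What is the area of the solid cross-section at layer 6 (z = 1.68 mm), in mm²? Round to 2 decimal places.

At z = 1.68 mm: the 16×17 cube contributes its full rectangle (area 272.00 mm²); the cube at (6.5, 8) (footprint 7.5×8) is included at this height (area 60.00 mm²); Subtracting the remaining from the first: starting from the 16×17 cube (272.00 mm²), the 7.5×8 cube at (6.5, 8) lies wholly inside it (removes its full 60.00 mm² and its 31.00 mm outline becomes a hole wall) — area = 212.00 mm²; (rotated 40° about Z; rotation is an isometry so areas/perimeters/island counts are preserved). Overall, the cross-section is one region with 1 hole. Net area = 212.00 mm².

212.00 mm²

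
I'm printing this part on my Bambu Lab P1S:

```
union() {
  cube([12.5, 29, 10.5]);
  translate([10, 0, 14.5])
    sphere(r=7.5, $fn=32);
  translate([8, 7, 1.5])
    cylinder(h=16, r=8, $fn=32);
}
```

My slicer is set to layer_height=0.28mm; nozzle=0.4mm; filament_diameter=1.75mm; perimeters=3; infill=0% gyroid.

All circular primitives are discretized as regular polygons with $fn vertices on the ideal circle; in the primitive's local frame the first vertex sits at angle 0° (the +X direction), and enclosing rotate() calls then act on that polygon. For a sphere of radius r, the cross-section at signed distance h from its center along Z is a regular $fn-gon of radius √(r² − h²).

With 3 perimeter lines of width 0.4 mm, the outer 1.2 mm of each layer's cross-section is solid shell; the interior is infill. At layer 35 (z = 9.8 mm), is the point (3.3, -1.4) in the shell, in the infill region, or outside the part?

outside

At z = 9.8 mm: the 12.5×29 cube contributes its full rectangle; the r=7.5 sphere at (10, 0) slices to a regular 32-gon of circumradius 5.845 (√(r²−h²) with h=4.7 from center); the r=8 cylinder at (8, 7) contributes a regular 32-gon of circumradius 8; Combining (union): the regions partially overlap (shared area 215.35 mm²), so overlapping operands fuse into one piece — 1 connected region. Overall, the cross-section is a single solid region. The nearest boundary edge runs (4.60, -2.24)→(4.27, -1.14); distance from the point to it = 1.00 mm. The point is not inside any of the regions above, so it lies outside the cross-section (1.00 mm from the nearest boundary).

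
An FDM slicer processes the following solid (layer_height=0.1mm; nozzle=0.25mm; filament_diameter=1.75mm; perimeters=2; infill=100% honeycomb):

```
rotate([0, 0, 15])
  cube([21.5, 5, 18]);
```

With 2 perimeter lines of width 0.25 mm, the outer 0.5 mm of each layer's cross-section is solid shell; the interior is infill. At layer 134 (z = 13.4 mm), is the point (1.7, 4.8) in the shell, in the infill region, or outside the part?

At z = 13.4 mm: the cube is present — its section is the full 21.5×5 rectangle; (whole slice rotated 15° about Z — lengths, areas and connectivity unchanged). Overall, the cross-section is a single solid region. Undo the 15° rotation: the query point maps to (2.884, 4.196) in the un-rotated model frame. The nearest boundary edge runs (21.50, 5.00)→(0.00, 5.00); distance from the point to it = 0.80 mm. The point is inside the cross-section and 0.80 mm from the nearest boundary — more than the 0.5 mm shell width (2 × 0.25), so it's in the infill interior.

infill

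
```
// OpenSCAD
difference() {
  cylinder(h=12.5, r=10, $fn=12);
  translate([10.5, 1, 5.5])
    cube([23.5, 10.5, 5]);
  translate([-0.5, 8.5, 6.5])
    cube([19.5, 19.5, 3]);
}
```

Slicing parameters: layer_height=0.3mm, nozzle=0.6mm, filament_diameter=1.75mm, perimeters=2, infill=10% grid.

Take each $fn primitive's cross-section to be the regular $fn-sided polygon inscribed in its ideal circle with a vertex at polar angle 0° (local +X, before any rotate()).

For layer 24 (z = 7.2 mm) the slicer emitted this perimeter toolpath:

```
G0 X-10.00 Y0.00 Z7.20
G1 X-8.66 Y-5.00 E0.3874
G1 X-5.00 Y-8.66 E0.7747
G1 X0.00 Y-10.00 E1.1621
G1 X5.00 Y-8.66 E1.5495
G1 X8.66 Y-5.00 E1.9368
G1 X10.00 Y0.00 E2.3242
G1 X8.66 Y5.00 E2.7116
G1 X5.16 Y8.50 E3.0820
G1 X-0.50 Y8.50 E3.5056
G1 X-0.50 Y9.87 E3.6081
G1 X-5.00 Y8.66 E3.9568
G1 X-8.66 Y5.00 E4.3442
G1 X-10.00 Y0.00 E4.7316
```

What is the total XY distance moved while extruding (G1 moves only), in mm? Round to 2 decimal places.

63.23 mm

Sum the Euclidean lengths of each G1 segment: total = 63.23 mm.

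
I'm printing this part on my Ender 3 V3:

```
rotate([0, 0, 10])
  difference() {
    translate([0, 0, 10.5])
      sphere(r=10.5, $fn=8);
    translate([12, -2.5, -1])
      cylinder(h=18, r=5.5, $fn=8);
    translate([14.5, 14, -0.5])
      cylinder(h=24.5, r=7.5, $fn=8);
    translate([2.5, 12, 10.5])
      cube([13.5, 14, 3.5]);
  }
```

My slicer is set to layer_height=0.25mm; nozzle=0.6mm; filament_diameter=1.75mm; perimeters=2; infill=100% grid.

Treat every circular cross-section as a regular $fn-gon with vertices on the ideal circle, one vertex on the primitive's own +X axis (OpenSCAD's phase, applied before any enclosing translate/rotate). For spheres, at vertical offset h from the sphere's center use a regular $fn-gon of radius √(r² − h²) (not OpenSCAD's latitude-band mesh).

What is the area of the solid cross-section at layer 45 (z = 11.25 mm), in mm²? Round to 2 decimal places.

293.84 mm²

At z = 11.25 mm: the r=10.5 sphere contributes a regular 8-gon of circumradius √(10.5²−0.75²) = 10.473 (area = (8/2)·10.473²·sin(360°/8) = 310.24 mm²); the r=5.5 cylinder at (12, -2.5) contributes a regular 8-gon of circumradius 5.5 (area = (8/2)·5.500²·sin(360°/8) = 85.56 mm²); the cylinder at (14.5, 14): section is a regular 8-gon, circumradius r=7.5 (area = (8/2)·7.500²·sin(360°/8) = 159.10 mm²); the cube at (2.5, 12) is present — its section is the full 13.5×14 rectangle (area 189.00 mm²); Taking the first minus the rest: starting from the r=10.5 sphere (310.24 mm²), the r=5.5 cylinder at (12, -2.5) partially overlaps it — only the 16.40 mm² overlap (of its 85.56 mm²) is removed, clipping the outline; the r=7.5 cylinder at (14.5, 14) misses the remaining region (no effect); the 13.5×14 cube at (2.5, 12) misses the remaining region (no effect) — area = 293.84 mm²; (rotated 10° about Z; rotation is an isometry so areas/perimeters/island counts are preserved). Overall, the cross-section is a single solid region. Net area = 293.84 mm².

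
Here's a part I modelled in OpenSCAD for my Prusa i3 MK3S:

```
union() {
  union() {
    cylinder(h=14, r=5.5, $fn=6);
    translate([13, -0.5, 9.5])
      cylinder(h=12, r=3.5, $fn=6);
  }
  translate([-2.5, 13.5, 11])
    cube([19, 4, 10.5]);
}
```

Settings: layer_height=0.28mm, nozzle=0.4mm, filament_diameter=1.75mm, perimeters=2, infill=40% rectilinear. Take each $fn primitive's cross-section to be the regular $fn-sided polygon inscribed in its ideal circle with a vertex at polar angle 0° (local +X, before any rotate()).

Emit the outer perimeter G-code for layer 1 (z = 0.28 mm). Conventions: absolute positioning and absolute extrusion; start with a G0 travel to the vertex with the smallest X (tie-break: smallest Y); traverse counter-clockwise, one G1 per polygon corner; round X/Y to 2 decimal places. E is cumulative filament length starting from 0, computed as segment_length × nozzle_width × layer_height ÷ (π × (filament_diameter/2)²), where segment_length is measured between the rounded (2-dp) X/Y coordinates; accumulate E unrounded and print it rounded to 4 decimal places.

At z = 0.28 mm: the r=5.5 cylinder gives a regular 6-gon of circumradius 5.5 (constant along its height); the cylinder at (13, -0.5) is absent (z outside [9.5, 21.5]); Merging all regions: only the r=5.5 cylinder is present, so the union is just that shape — 1 connected region; the cube at (-2.5, 13.5) is not intersected at this z (z outside [11, 21.5]); Merging all regions: only that combined region is present, so the union is just that shape — 1 connected region. The outline is a single polygon with 6 vertices. Extrusion per mm of travel: 0.4 × 0.28 / (π × 0.875²) = 0.046564. Accumulating E over each segment gives final E = 1.5361.

G0 X-5.50 Y0.00 Z0.28
G1 X-2.75 Y-4.76 E0.2560
G1 X2.75 Y-4.76 E0.5121
G1 X5.50 Y0.00 E0.7681
G1 X2.75 Y4.76 E1.0240
G1 X-2.75 Y4.76 E1.2801
G1 X-5.50 Y0.00 E1.5361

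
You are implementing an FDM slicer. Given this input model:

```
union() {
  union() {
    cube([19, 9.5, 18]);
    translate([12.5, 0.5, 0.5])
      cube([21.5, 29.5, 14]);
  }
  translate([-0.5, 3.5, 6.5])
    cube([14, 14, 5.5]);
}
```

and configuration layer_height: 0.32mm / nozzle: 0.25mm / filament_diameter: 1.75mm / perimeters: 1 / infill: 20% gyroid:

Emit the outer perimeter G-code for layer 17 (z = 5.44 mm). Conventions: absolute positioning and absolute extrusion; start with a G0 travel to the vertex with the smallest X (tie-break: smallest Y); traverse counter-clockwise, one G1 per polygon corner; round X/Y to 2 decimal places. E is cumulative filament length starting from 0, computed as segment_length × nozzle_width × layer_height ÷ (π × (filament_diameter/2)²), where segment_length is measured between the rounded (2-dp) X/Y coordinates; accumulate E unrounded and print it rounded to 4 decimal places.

At z = 5.44 mm: the cube is present — its section is the full 19×9.5 rectangle; the cube at (12.5, 0.5) (footprint 21.5×29.5) is included at this height; Taking the union: the regions partially overlap (shared area 58.50 mm²), so overlapping operands fuse into one piece — 1 connected region; the cube at (-0.5, 3.5) does not reach this height (z outside [6.5, 12]); Merging all regions: only that combined region is present, so the union is just that shape — 1 connected region. The outline is a single polygon with 8 vertices. Extrusion per mm of travel: 0.25 × 0.32 / (π × 0.875²) = 0.033260. Accumulating E over each segment gives final E = 4.2573.

G0 X0.00 Y0.00 Z5.44
G1 X19.00 Y0.00 E0.6319
G1 X19.00 Y0.50 E0.6486
G1 X34.00 Y0.50 E1.1475
G1 X34.00 Y30.00 E2.1286
G1 X12.50 Y30.00 E2.8437
G1 X12.50 Y9.50 E3.5256
G1 X0.00 Y9.50 E3.9413
G1 X0.00 Y0.00 E4.2573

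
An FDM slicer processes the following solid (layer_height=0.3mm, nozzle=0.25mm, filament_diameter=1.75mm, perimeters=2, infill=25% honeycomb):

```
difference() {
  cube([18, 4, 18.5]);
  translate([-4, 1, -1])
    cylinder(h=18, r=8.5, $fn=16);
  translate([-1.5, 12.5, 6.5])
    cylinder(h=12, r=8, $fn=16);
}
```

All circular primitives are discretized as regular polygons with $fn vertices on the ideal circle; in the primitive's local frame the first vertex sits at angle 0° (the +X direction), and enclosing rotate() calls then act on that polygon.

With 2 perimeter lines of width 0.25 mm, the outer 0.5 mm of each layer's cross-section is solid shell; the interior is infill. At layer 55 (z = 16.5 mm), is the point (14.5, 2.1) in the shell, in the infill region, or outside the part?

infill

At z = 16.5 mm: the 18×4 cube contributes its full rectangle; the r=8.5 cylinder at (-4, 1) gives a regular 16-gon of circumradius 8.5 (constant along its height); the r=8 cylinder at (-1.5, 12.5) gives a regular 16-gon of circumradius 8 (constant along its height); Taking the first minus the rest: starting from the 18×4 cube, the r=8.5 cylinder at (-4, 1) partially overlaps it — only the 17.01 mm² overlap (of its 221.19 mm²) is removed, clipping the outline; the r=8 cylinder at (-1.5, 12.5) misses the remaining region (no effect) — 1 connected region. Overall, the cross-section is a single solid region. The nearest boundary edge runs (3.90, 4.00)→(18.00, 4.00); distance from the point to it = 1.90 mm. The point is inside the cross-section and 1.90 mm from the nearest boundary — more than the 0.5 mm shell width (2 × 0.25), so it's in the infill interior.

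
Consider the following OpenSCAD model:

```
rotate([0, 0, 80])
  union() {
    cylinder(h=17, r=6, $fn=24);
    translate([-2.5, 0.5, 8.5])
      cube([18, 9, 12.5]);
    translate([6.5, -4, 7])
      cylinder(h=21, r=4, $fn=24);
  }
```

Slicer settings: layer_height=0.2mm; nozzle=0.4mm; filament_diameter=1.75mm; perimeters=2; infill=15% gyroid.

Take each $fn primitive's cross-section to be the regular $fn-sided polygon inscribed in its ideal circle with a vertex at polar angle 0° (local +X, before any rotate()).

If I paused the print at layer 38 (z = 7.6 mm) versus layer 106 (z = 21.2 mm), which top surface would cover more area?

layer 38 (z = 7.6 mm)

Layer 38 (z = 7.6): the r=6 cylinder contributes a regular 24-gon of circumradius 6 (area = (24/2)·6.000²·sin(360°/24) = 111.81 mm²); the cube at (-2.5, 0.5) is absent (z outside [8.5, 21]); the r=4 cylinder at (6.5, -4) contributes a regular 24-gon of circumradius 4 (area = (24/2)·4.000²·sin(360°/24) = 49.69 mm²); Taking the union: the regions partially overlap — summed areas 161.50 mm² minus the doubly-counted overlap 9.80 mm² gives 151.71 mm² — area = 151.71 mm²; (whole slice rotated 80° about Z — lengths, areas and connectivity unchanged). So its area = 151.71 mm². Layer 106 (z = 21.2): the cylinder is not intersected at this z (z outside [0, 17]); the cube at (-2.5, 0.5) is absent (z outside [8.5, 21]); the r=4 cylinder at (6.5, -4) gives a regular 24-gon of circumradius 4 (constant along its height) (area = (24/2)·4.000²·sin(360°/24) = 49.69 mm²); Combining (union): only the r=4 cylinder at (6.5, -4) is present, so the union is just that shape — area = 49.69 mm²; (rotated 80° about Z; rotation is an isometry so areas/perimeters/island counts are preserved). So its area = 49.69 mm². Layer 38 is larger (151.71 vs 49.69 mm²).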